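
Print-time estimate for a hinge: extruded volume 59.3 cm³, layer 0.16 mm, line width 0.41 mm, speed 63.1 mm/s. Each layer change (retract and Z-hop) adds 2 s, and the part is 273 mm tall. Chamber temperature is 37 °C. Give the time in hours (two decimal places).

4.93 hours

Bead cross-section = 0.16 × 0.41, so 0.0656 mm².
Path length: 59300 mm³ / 0.0656 mm² → 903963.4 mm.
Extrusion time: 903963.4 / 63.1 → 14325.9 s.
Layer count = ceil(273 / 0.16) = 1707.
Z-hop total = 1707 × 2, so 3414 s.
Total = 14325.9 + 3414 = 17739.9 s = 4.93 hours.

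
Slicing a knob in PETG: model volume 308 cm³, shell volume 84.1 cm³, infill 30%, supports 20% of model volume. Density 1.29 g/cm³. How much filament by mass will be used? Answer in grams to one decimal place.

274.6 g

Infill region = 308 − 84.1 = 223.9 cm³.
Infill volume: 0.30 × 223.9 → 67.17 cm³.
Support = 0.20 × 308 = 61.6 cm³.
Total printed volume = 84.1 + 67.17 + 61.6, so 212.87 cm³.
Mass = 212.87 × 1.29, so 274.6023 g.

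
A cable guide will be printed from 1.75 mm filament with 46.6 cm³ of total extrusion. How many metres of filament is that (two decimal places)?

Cross-section of 1.75 mm filament: π·(1.75/2)² = 2.4053 mm².
Length = 46.6 cm³ / 2.4053 mm² = 46600 / 2.4053 = 19373.88 mm = 19.37 m.

19.37 m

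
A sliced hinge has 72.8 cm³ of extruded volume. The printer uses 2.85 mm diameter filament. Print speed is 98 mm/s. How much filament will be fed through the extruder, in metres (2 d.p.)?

Cross-section of 2.85 mm filament: π·(2.85/2)² = 6.3794 mm².
L = 72800 mm³ / 6.3794 mm² = 11411.73 mm, i.e. 11.41 m.

11.41 m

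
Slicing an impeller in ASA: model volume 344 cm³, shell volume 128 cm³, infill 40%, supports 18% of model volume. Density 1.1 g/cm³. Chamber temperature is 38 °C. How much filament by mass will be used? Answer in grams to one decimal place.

304.0 g

Infill region = 344 − 128 = 216 cm³.
Deposited infill = 0.40 × 216, so 86.4 cm³.
Support = 0.18 × 344 = 61.92 cm³.
Total printed volume = 128 + 86.4 + 61.92 = 276.32 cm³.
Mass: 276.32 × 1.1 → 303.952 g.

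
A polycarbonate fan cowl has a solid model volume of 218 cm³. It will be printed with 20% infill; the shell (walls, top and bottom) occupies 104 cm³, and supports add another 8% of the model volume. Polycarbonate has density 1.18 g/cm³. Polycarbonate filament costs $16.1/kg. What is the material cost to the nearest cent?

Volume inside the shell: 218 − 104 → 114 cm³.
Infill deposited = 0.20 × 114, so 22.8 cm³.
Support = 0.08 × 218, so 17.44 cm³.
Deposited volume: 104 + 22.8 + 17.44 → 144.24 cm³.
Mass: 144.24 × 1.18 → 170.2032 g.
Cost = 170.2032 g / 1000 × $16.1/kg = $2.74.

$2.74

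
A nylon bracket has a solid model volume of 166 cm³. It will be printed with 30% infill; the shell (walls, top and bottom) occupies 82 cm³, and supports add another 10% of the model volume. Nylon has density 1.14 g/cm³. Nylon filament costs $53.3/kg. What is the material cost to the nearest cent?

Interior volume = 166 − 82 = 84 cm³.
Infill deposited = 0.30 × 84, so 25.2 cm³.
Support: 0.10 × 166 → 16.6 cm³.
Total printed volume: 82 + 25.2 + 16.6 → 123.8 cm³.
Mass = 123.8 × 1.14 = 141.132 g.
At $53.3/kg: 141.132/1000 × 53.3 = $7.52.

$7.52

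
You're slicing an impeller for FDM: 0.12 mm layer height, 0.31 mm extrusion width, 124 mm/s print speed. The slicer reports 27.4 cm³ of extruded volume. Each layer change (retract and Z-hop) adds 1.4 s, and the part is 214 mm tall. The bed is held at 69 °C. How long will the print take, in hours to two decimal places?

Line area = 0.12 × 0.31 = 0.0372 mm².
Toolpath length = 27.4 cm³ / 0.0372 mm² = 27400 / 0.0372 = 736559.1 mm.
Print-move time: 736559.1 / 124 → 5940 s.
Layers = ⌈214/0.12⌉ = 1784.
Layer-change overhead: 1784 × 1.4 → 2497.6 s.
Altogether 5940 + 2497.6 = 8437.6 s, i.e. 2.34 hours.

2.34 hours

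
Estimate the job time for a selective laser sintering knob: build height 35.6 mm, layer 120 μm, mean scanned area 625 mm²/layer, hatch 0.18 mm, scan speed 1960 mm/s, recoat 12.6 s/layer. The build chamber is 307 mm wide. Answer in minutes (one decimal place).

Layers = ⌈35.6/0.12⌉ = 297.
Scan path per layer = 625 / 0.18, so 3472.2 mm.
Per-layer scan time: 3472.2 / 1960 → 1.7715 s.
Layer cycle = 1.7715 + 12.6 = 14.3715 s.
Build time = 297 × 14.3715 = 4268.3355 s = 71.1 minutes.

71.1 minutes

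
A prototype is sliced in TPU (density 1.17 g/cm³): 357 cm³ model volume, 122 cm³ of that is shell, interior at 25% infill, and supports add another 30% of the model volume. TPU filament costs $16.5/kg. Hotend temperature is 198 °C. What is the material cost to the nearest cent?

$5.56

Infill region: 357 − 122 → 235 cm³.
Infill deposited = 0.25 × 235 = 58.75 cm³.
Support = 0.30 × 357 = 107.1 cm³.
Total extruded = 122 + 58.75 + 107.1, so 287.85 cm³.
Mass = 287.85 × 1.17, so 336.7845 g.
At $16.5/kg: 336.7845/1000 × 16.5 = $5.56.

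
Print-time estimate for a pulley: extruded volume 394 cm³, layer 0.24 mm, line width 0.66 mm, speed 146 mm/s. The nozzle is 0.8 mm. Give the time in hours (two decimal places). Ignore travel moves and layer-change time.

Extrusion cross-section = 0.24 × 0.66 = 0.1584 mm².
Total extruded path = 394000/0.1584 = 2487373.7 mm.
Time extruding: 2487373.7 / 146 → 17036.8 s.
In the requested units: 17036.8 s = 4.73 hours.

4.73 hours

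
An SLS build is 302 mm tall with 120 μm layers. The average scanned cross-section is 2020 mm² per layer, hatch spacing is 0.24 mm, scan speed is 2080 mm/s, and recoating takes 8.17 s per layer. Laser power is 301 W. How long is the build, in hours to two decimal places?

8.54 hours

Layers = ⌈302/0.12⌉ = 2517.
Per-layer scan distance: 2020 / 0.24 → 8416.7 mm.
Scan time per layer = 8416.7 / 2080 = 4.0465 s.
Per-layer time = 4.0465 + 8.17, so 12.2165 s.
2517 layers × 12.2165 s/layer = 30748.9305 s, i.e. 8.54 hours.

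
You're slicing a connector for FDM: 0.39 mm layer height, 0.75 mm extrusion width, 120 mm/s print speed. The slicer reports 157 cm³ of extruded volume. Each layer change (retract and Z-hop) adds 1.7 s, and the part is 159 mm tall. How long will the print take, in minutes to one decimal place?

Bead cross-section: 0.39 × 0.75 → 0.2925 mm².
Toolpath length = 157 cm³ / 0.2925 mm² = 157000 / 0.2925 = 536752.1 mm.
Extrusion time = 536752.1 / 120 = 4472.9 s.
Number of layers: 159 / 0.39 → 408 (rounded up).
Layer-change overhead = 408 × 1.7 = 693.6 s.
Altogether 4472.9 + 693.6 = 5166.5 s, i.e. 86.1 minutes.

86.1 minutes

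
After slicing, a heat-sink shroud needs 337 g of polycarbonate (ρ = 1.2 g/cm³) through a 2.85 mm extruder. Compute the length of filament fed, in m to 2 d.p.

44.02 m

Extruded volume: 337/1.2 = 280.8333 cm³ (280833.3 mm³).
A = π r² = π × 1.425² = 6.3794 mm².
L = V/A = 280833.3/6.3794 = 44021.9 mm → 44.02 m.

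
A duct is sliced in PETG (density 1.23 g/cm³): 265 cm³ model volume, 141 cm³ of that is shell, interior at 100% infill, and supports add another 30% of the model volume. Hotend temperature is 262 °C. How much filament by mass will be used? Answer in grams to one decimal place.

423.7 g

Interior volume = 265 − 141 = 124 cm³.
Deposited infill: 1.00 × 124 → 124 cm³.
Support: 0.30 × 265 → 79.5 cm³.
Total extruded: 141 + 124 + 79.5 → 344.5 cm³.
Mass: 344.5 × 1.23 → 423.735 g.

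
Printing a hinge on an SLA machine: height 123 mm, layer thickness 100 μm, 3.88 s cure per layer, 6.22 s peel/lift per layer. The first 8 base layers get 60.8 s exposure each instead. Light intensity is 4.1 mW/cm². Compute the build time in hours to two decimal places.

3.58 hours

Layer count = ceil(123 / 0.1) = 1230.
Burn-in layers = 8 × (60.8 + 6.22), so 536.16 s.
Remaining layers = 1222 × (3.88 + 6.22) = 12342.2 s.
Total = 536.16 + 12342.2 = 12878.36 s = 3.58 hours.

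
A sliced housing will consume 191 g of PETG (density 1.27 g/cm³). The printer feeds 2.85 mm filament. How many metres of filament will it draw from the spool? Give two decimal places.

Extruded volume: 191/1.27 = 150.3937 cm³ (150393.7 mm³).
Cross-section of 2.85 mm filament: π·(2.85/2)² = 6.3794 mm².
L = V/A = 150393.7/6.3794 = 23574.9 mm → 23.57 m.

23.57 m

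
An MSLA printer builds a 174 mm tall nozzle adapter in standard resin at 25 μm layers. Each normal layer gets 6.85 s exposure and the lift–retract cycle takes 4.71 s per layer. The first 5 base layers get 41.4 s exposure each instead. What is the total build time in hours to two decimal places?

22.40 hours

Number of layers: 174 / 0.025 → 6960 (rounded up).
Bottom layers = 5 × (41.4 + 4.71), so 230.55 s.
Normal layers = 6955 × (6.85 + 4.71) = 80399.8 s.
Total = 230.55 + 80399.8 = 80630.35 s = 22.40 hours.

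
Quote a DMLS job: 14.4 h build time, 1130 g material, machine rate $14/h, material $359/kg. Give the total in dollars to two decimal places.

$607.27

Time charge = 14 × 14.4 = $201.60.
Feedstock cost = 359 × 1130/1000 = $405.67.
Job cost: 201.60 + 405.67 = $607.27.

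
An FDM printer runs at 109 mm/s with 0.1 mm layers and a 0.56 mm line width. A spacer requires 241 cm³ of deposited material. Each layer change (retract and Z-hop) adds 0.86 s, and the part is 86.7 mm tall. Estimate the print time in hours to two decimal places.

Extrusion cross-section = 0.1 × 0.56, so 0.056 mm².
Path length: 241000 mm³ / 0.056 mm² → 4303571.4 mm.
Extrusion time: 4303571.4 / 109 → 39482.3 s.
Number of layers: 86.7 / 0.1 → 867 (rounded up).
Layer-change overhead = 867 × 0.86, so 745.62 s.
Altogether 39482.3 + 745.62 = 40227.92 s, i.e. 11.17 hours.

11.17 hours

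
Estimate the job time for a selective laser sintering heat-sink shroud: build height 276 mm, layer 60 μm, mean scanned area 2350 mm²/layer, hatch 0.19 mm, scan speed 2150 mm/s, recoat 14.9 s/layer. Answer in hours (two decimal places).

Layers = ⌈276/0.06⌉ = 4600.
Hatch length per layer: 2350 / 0.19 → 12368.4 mm.
Per-layer scan time: 12368.4 / 2150 → 5.7527 s.
Per-layer time = 5.7527 + 14.9, so 20.6527 s.
Total: 4600 × 20.6527 s = 95002.42 s → 26.39 hours.

26.39 hours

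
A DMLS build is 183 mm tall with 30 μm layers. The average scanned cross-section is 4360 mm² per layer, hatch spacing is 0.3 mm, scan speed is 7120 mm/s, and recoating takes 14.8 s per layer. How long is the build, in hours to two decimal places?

28.54 hours

Layers = ⌈183/0.03⌉ = 6100.
Hatch length per layer = 4360 / 0.3 = 14533.3 mm.
Laser time per layer = 14533.3 / 7120, so 2.0412 s.
Per-layer time: 2.0412 + 14.8 → 16.8412 s.
6100 layers × 16.8412 s/layer = 102731.32 s, i.e. 28.54 hours.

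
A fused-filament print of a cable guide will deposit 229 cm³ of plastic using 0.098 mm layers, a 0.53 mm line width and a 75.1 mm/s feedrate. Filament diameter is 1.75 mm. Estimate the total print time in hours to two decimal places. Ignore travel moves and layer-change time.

Line area: 0.098 × 0.53 → 0.05194 mm².
Path length: 229000 mm³ / 0.05194 mm² → 4408933.4 mm.
Print-move time = 4408933.4 / 75.1, so 58707.5 s.
That's 58707.5 s → 16.31 hours.

16.31 hours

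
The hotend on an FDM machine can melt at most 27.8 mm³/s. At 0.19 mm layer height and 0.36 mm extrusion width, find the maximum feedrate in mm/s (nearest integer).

Extrusion cross-section = 0.19 × 0.36 = 0.0684 mm².
Max speed = 27.8 / 0.0684 = 406.43 ≈ 406 mm/s.

406 mm/s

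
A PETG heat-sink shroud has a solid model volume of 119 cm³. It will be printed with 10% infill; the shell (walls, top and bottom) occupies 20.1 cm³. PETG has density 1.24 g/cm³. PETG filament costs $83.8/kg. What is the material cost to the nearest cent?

$3.12

Infill region = 119 − 20.1 = 98.9 cm³.
Infill volume = 0.10 × 98.9 = 9.89 cm³.
Deposited volume: 20.1 + 9.89 → 29.99 cm³.
Mass = 29.99 × 1.24 = 37.1876 g.
Cost = 37.1876 g / 1000 × $83.8/kg = $3.12.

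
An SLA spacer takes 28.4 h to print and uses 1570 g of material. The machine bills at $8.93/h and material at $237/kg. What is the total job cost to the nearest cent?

Machine cost = 8.93 × 28.4, so $253.612.
Feedstock cost = 237 × 1570/1000, so $372.09.
Total = 253.612 + 372.09 = 625.702 ≈ $625.70.

$625.70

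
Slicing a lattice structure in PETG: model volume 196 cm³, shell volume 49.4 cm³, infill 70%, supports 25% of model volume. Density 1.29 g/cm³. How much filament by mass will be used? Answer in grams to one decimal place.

259.3 g

Interior volume: 196 − 49.4 → 146.6 cm³.
Deposited infill = 0.70 × 146.6, so 102.62 cm³.
Support = 0.25 × 196 = 49 cm³.
Total extruded: 49.4 + 102.62 + 49 → 201.02 cm³.
Mass: 201.02 × 1.29 → 259.3158 g.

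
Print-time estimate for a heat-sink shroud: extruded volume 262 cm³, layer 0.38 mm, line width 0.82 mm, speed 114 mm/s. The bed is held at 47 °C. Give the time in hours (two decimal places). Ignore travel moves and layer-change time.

2.05 hours

Line area = 0.38 × 0.82 = 0.3116 mm².
Total extruded path = 262000/0.3116 = 840821.6 mm.
Print-move time = 840821.6 / 114, so 7375.6 s.
That's 7375.6 s → 2.05 hours.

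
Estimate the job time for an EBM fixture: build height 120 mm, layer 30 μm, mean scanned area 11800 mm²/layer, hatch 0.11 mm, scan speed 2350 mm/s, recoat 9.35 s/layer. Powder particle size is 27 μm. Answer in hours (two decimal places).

Number of layers: 120 / 0.03 → 4000 (rounded up).
Scan path per layer: 11800 / 0.11 → 107272.7 mm.
Scan time per layer = 107272.7 / 2350, so 45.648 s.
Time per layer = 45.648 + 9.35 = 54.998 s.
Total: 4000 × 54.998 s = 219992 s → 61.11 hours.

61.11 hours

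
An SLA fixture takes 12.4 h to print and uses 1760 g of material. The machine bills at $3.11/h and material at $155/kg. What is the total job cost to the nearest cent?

$311.36

Machine-time cost = 3.11 × 12.4 = $38.564.
Material charge = 155 × 1760/1000 = $272.80.
Total = 38.564 + 272.80 = 311.364 ≈ $311.36.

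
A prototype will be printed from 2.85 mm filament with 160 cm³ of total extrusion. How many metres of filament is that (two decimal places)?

Filament cross-section = π × (2.85/2)² = 6.3794 mm².
L = 160000 mm³ / 6.3794 mm² = 25080.73 mm, i.e. 25.08 m.

25.08 m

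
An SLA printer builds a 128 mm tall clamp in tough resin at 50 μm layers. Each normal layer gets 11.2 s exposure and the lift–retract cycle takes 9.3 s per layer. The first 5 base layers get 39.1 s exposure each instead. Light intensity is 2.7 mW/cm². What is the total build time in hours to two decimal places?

14.62 hours

Number of layers: 128 / 0.05 → 2560 (rounded up).
Bottom layers: 5 × (39.1 + 9.3) → 242 s.
Remaining layers = 2555 × (11.2 + 9.3) = 52377.5 s.
Total = 242 + 52377.5 = 52619.5 s = 14.62 hours.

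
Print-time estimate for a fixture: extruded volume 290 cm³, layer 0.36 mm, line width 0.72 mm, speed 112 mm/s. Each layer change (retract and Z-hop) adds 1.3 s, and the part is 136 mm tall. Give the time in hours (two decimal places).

2.91 hours

Extrusion cross-section = 0.36 × 0.72 = 0.2592 mm².
Path length: 290000 mm³ / 0.2592 mm² → 1118827.2 mm.
Print-move time = 1118827.2 / 112, so 9989.5 s.
Layer count = ceil(136 / 0.36) = 378.
Layer-change overhead = 378 × 1.3, so 491.4 s.
Total = 9989.5 + 491.4 = 10480.9 s = 2.91 hours.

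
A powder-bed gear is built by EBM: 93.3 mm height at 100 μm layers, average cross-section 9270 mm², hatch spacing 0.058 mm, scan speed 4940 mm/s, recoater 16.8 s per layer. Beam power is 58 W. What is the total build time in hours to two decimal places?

12.74 hours

Layers = ⌈93.3/0.1⌉ = 933.
Hatch length per layer = 9270 / 0.058, so 159827.6 mm.
Per-layer scan time = 159827.6 / 4940, so 32.3538 s.
Time per layer = 32.3538 + 16.8, so 49.1538 s.
Total: 933 × 49.1538 s = 45860.4954 s → 12.74 hours.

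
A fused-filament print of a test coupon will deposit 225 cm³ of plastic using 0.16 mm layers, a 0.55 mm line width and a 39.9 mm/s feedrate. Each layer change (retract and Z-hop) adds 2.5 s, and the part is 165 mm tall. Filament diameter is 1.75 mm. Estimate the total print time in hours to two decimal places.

Extrusion cross-section = 0.16 × 0.55, so 0.088 mm².
Toolpath length = 225 cm³ / 0.088 mm² = 225000 / 0.088 = 2556818.2 mm.
Print-move time = 2556818.2 / 39.9 = 64080.7 s.
Number of layers: 165 / 0.16 → 1032 (rounded up).
Non-print overhead: 1032 × 2.5 → 2580 s.
Total = 64080.7 + 2580 = 66660.7 s = 18.52 hours.

18.52 hours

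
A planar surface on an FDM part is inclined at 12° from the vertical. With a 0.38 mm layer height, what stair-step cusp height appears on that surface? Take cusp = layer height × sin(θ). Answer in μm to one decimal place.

sin(12°) = 0.2079, so cusp = 0.38 × 0.2079 = 0.079002 mm → 79.0 μm.

79.0 μm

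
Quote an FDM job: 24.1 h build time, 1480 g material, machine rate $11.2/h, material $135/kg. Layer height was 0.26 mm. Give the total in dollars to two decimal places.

Machine-time cost = 11.2 × 24.1 = $269.92.
Feedstock cost = 135 × 1480/1000 = $199.80.
Job cost: 269.92 + 199.80 = $469.72.

$469.72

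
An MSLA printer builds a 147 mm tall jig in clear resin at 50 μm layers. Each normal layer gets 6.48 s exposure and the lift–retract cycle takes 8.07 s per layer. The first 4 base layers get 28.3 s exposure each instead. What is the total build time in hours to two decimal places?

11.91 hours

Layers = ⌈147/0.05⌉ = 2940.
Bottom layers: 4 × (28.3 + 8.07) → 145.48 s.
Remaining layers = 2936 × (6.48 + 8.07) = 42718.8 s.
Sum: 145.48 + 42718.8 = 42864.28 s → 11.91 hours.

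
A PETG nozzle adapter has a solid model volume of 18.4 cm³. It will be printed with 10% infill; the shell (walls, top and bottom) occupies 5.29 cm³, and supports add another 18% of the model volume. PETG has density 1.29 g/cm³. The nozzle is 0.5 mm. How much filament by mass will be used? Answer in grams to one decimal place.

12.8 g

Interior volume = 18.4 − 5.29 = 13.11 cm³.
Deposited infill = 0.10 × 13.11 = 1.311 cm³.
Support = 0.18 × 18.4 = 3.312 cm³.
Deposited volume: 5.29 + 1.311 + 3.312 → 9.913 cm³.
Mass: 9.913 × 1.29 → 12.78777 g.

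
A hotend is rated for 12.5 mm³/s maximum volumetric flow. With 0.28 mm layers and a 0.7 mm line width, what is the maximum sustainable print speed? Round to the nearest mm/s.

64 mm/s

A: 0.28 × 0.7 → 0.196 mm².
Max speed = 12.5 / 0.196 = 63.78 ≈ 64 mm/s.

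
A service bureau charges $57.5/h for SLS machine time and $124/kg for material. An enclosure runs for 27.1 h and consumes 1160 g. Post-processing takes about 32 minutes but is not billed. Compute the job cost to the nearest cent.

$1702.09

Machine-time cost = 57.5 × 27.1, so $1558.25.
Feedstock cost = 124 × 1160/1000 = $143.84.
Job cost: 1558.25 + 143.84 = $1702.09.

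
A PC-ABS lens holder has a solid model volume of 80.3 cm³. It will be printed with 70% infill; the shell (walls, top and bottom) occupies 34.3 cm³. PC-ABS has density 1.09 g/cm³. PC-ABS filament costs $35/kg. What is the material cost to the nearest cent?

$2.54

Interior volume: 80.3 − 34.3 → 46 cm³.
Deposited infill = 0.70 × 46, so 32.2 cm³.
Deposited volume = 34.3 + 32.2 = 66.5 cm³.
Mass = 66.5 × 1.09, so 72.485 g.
At $35/kg: 72.485/1000 × 35 = $2.54.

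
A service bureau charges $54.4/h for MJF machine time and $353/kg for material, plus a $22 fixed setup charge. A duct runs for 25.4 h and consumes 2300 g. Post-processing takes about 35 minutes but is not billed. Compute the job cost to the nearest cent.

Machine-time cost: 54.4 × 25.4 → $1381.76.
Material charge: 353 × 2300/1000 → $811.90.
Adding setup: 1381.76 + 811.90 + 22 → $2215.66.

$2215.66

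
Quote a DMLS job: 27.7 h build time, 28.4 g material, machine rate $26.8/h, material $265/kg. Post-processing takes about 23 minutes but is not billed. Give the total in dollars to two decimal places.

$749.89

Time charge = 26.8 × 27.7 = $742.36.
Material charge = 265 × 28.4/1000, so $7.526.
Total = 742.36 + 7.526 = 749.886 ≈ $749.89.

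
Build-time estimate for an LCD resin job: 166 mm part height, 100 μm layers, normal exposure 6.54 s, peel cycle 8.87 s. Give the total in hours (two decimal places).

7.11 hours

Layers = ⌈166/0.1⌉ = 1660.
Each layer takes: 6.54 + 8.87 → 15.41 s.
Total = 1660 × 15.41 = 25580.6 s = 7.11 hours.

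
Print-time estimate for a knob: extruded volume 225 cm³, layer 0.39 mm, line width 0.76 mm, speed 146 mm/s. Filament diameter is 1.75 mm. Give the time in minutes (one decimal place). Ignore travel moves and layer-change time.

Bead cross-section = 0.39 × 0.76, so 0.2964 mm².
Toolpath length = 225 cm³ / 0.2964 mm² = 225000 / 0.2964 = 759109.3 mm.
Time extruding = 759109.3 / 146 = 5199.4 s.
In the requested units: 5199.4 s = 86.7 minutes.

86.7 minutes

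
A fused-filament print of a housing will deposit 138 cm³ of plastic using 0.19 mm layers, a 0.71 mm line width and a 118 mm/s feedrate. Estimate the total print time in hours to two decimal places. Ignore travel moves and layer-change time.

2.41 hours

Line area: 0.19 × 0.71 → 0.1349 mm².
Total extruded path = 138000/0.1349 = 1022980 mm.
Extrusion time = 1022980 / 118, so 8669.3 s.
8669.3 s = 2.41 hours.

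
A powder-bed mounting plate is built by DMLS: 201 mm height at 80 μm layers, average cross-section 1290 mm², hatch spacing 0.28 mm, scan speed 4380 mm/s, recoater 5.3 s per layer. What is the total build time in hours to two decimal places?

Number of layers: 201 / 0.08 → 2513 (rounded up).
Per-layer scan distance: 1290 / 0.28 → 4607.1 mm.
Scan time per layer = 4607.1 / 4380 = 1.0518 s.
Per-layer time = 1.0518 + 5.3 = 6.3518 s.
Total: 2513 × 6.3518 s = 15962.0734 s → 4.43 hours.

4.43 hours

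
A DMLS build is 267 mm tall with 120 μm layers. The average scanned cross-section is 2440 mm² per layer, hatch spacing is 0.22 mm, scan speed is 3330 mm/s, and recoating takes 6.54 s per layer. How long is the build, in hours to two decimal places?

6.10 hours

Layers = ⌈267/0.12⌉ = 2225.
Per-layer scan distance = 2440 / 0.22, so 11090.9 mm.
Per-layer scan time = 11090.9 / 3330, so 3.3306 s.
Layer cycle = 3.3306 + 6.54 = 9.8706 s.
Build time = 2225 × 9.8706 = 21962.085 s = 6.10 hours.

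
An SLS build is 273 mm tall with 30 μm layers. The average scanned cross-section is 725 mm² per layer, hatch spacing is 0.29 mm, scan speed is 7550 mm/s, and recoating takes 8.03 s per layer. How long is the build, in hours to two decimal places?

Layers = ⌈273/0.03⌉ = 9100.
Per-layer scan distance = 725 / 0.29 = 2500 mm.
Per-layer scan time = 2500 / 7550 = 0.3311 s.
Layer cycle = 0.3311 + 8.03, so 8.3611 s.
Build time = 9100 × 8.3611 = 76086.01 s = 21.14 hours.

21.14 hours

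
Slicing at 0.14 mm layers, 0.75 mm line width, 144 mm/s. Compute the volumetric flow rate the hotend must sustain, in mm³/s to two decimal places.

A: 0.14 × 0.75 → 0.105 mm².
Q = v·A = 144 × 0.105 = 15.12 mm³/s.

15.12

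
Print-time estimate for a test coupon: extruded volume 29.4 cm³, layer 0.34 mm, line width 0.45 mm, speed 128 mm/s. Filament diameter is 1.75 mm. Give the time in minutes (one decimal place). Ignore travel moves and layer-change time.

Bead cross-section: 0.34 × 0.45 → 0.153 mm².
Toolpath length = 29.4 cm³ / 0.153 mm² = 29400 / 0.153 = 192156.9 mm.
Print-move time: 192156.9 / 128 → 1501.2 s.
1501.2 s = 25.0 minutes.

25.0 minutes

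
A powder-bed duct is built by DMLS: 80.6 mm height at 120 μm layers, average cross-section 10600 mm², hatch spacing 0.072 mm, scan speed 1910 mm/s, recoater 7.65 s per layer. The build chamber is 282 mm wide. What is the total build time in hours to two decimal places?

Number of layers: 80.6 / 0.12 → 672 (rounded up).
Hatch length per layer = 10600 / 0.072, so 147222.2 mm.
Laser time per layer = 147222.2 / 1910, so 77.0797 s.
Per-layer time = 77.0797 + 7.65, so 84.7297 s.
Build time = 672 × 84.7297 = 56938.3584 s = 15.82 hours.

15.82 hours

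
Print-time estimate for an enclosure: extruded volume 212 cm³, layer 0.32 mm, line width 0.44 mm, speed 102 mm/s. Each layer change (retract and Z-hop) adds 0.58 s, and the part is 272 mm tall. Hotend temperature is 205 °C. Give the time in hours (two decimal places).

4.24 hours

Bead cross-section = 0.32 × 0.44, so 0.1408 mm².
Total extruded path = 212000/0.1408 = 1505681.8 mm.
Time extruding = 1505681.8 / 102, so 14761.6 s.
Layer count = ceil(272 / 0.32) = 850.
Non-print overhead = 850 × 0.58, so 493 s.
Altogether 14761.6 + 493 = 15254.6 s, i.e. 4.24 hours.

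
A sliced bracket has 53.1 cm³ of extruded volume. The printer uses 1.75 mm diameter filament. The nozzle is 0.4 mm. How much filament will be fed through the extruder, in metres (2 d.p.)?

22.08 m

Filament cross-section = π × (1.75/2)² = 2.4053 mm².
Length = 53.1 cm³ / 2.4053 mm² = 53100 / 2.4053 = 22076.25 mm = 22.08 m.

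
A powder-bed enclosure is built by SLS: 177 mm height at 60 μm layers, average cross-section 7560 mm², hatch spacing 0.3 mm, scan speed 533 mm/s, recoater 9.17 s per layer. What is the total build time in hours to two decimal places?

46.26 hours

Layers = ⌈177/0.06⌉ = 2950.
Scan path per layer = 7560 / 0.3 = 25200 mm.
Per-layer scan time: 25200 / 533 → 47.2795 s.
Per-layer time: 47.2795 + 9.17 → 56.4495 s.
2950 layers × 56.4495 s/layer = 166526.025 s, i.e. 46.26 hours.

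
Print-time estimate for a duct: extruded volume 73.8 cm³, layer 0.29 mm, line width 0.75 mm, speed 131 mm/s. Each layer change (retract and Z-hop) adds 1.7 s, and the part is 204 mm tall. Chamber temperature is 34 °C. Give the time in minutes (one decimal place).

Extrusion cross-section = 0.29 × 0.75, so 0.2175 mm².
Path length: 73800 mm³ / 0.2175 mm² → 339310.3 mm.
Time extruding: 339310.3 / 131 → 2590.2 s.
Layer count = ceil(204 / 0.29) = 704.
Layer-change overhead = 704 × 1.7, so 1196.8 s.
Total = 2590.2 + 1196.8 = 3787 s = 63.1 minutes.

63.1 minutes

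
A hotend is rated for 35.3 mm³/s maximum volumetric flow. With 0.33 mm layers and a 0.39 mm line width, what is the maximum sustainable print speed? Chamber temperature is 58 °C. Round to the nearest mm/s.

Bead cross-section = 0.33 × 0.39, so 0.1287 mm².
Max speed = 35.3 / 0.1287 = 274.28 ≈ 274 mm/s.

274 mm/s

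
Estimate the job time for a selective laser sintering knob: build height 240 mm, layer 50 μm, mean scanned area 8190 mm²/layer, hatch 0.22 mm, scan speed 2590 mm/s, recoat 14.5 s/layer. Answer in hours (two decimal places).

Layers = ⌈240/0.05⌉ = 4800.
Hatch length per layer = 8190 / 0.22 = 37227.3 mm.
Per-layer scan time = 37227.3 / 2590, so 14.3735 s.
Time per layer = 14.3735 + 14.5 = 28.8735 s.
Total: 4800 × 28.8735 s = 138592.8 s → 38.50 hours.

38.50 hours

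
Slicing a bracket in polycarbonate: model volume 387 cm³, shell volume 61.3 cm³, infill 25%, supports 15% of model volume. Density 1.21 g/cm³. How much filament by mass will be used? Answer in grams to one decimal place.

Volume inside the shell: 387 − 61.3 → 325.7 cm³.
Deposited infill: 0.25 × 325.7 → 81.425 cm³.
Support = 0.15 × 387, so 58.05 cm³.
Deposited volume = 61.3 + 81.425 + 58.05, so 200.775 cm³.
Mass = 200.775 × 1.21 = 242.93775 g.

242.9 g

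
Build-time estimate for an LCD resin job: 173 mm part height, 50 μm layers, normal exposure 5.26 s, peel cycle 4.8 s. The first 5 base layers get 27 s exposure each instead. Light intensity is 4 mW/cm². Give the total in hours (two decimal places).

Layers = ⌈173/0.05⌉ = 3460.
Base layers: 5 × (27 + 4.8) → 159 s.
Normal layers = 3455 × (5.26 + 4.8), so 34757.3 s.
Sum: 159 + 34757.3 = 34916.3 s → 9.70 hours.

9.70 hours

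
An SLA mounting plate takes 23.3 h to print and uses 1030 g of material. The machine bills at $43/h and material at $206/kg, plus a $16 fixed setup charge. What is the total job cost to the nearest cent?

$1230.08

Machine-time cost = 43 × 23.3, so $1001.90.
Material charge: 206 × 1030/1000 → $212.18.
Adding setup: 1001.90 + 212.18 + 16 → $1230.08.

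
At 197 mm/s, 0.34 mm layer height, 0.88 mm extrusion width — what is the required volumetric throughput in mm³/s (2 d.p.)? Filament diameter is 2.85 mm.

58.94

Bead cross-section = 0.34 × 0.88 = 0.2992 mm².
Volumetric flow = 197 × 0.2992 = 58.94 mm³/s.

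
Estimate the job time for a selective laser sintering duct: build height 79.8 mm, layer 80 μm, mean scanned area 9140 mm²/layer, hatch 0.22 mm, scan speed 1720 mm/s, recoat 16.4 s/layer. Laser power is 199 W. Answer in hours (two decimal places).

11.24 hours

Number of layers: 79.8 / 0.08 → 998 (rounded up).
Per-layer scan distance = 9140 / 0.22, so 41545.5 mm.
Scan time per layer = 41545.5 / 1720 = 24.1544 s.
Layer cycle: 24.1544 + 16.4 → 40.5544 s.
Build time = 998 × 40.5544 = 40473.2912 s = 11.24 hours.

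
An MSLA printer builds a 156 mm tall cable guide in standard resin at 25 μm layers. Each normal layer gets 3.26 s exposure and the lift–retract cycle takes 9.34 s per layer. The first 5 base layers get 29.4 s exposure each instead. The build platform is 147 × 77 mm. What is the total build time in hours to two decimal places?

Layer count = ceil(156 / 0.025) = 6240.
Base layers: 5 × (29.4 + 9.34) → 193.7 s.
Regular layers: 6235 × (3.26 + 9.34) → 78561 s.
Total = 193.7 + 78561 = 78754.7 s = 21.88 hours.

21.88 hours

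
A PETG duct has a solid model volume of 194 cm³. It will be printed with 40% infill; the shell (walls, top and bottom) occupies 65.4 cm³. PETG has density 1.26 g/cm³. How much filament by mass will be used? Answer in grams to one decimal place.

Volume inside the shell: 194 − 65.4 → 128.6 cm³.
Infill deposited = 0.40 × 128.6 = 51.44 cm³.
Total extruded = 65.4 + 51.44, so 116.84 cm³.
Mass = 116.84 × 1.26, so 147.2184 g.

147.2 g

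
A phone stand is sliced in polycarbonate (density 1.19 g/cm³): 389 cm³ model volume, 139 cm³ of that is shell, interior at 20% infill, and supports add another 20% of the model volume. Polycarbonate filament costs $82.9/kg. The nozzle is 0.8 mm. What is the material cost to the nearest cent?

Infill region = 389 − 139 = 250 cm³.
Infill volume = 0.20 × 250 = 50 cm³.
Support = 0.20 × 389 = 77.8 cm³.
Total printed volume = 139 + 50 + 77.8 = 266.8 cm³.
Mass = 266.8 × 1.19 = 317.492 g.
Cost = 317.492 g / 1000 × $82.9/kg = $26.32.

$26.32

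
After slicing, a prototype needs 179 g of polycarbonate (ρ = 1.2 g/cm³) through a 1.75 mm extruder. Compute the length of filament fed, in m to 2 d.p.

62.02 m

Extruded volume: 179/1.2 = 149.1667 cm³ (149166.7 mm³).
A = π r² = π × 0.875² = 2.4053 mm².
Length = 149166.7 / 2.4053 = 62015.84 mm = 62.02 m.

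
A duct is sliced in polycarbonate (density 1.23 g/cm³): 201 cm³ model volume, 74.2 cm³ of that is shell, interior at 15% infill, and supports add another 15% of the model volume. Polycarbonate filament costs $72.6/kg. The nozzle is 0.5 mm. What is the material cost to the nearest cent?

Infill region = 201 − 74.2 = 126.8 cm³.
Infill deposited: 0.15 × 126.8 → 19.02 cm³.
Support = 0.15 × 201, so 30.15 cm³.
Total extruded: 74.2 + 19.02 + 30.15 → 123.37 cm³.
Mass = 123.37 × 1.23 = 151.7451 g.
Cost = 151.7451 g / 1000 × $72.6/kg = $11.02.

$11.02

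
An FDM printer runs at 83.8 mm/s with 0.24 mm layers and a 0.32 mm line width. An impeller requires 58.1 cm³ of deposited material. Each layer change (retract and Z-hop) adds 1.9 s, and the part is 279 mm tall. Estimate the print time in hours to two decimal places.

Bead cross-section: 0.24 × 0.32 → 0.0768 mm².
Toolpath length = 58.1 cm³ / 0.0768 mm² = 58100 / 0.0768 = 756510.4 mm.
Time extruding = 756510.4 / 83.8 = 9027.6 s.
Layer count = ceil(279 / 0.24) = 1163.
Non-print overhead: 1163 × 1.9 → 2209.7 s.
Total = 9027.6 + 2209.7 = 11237.3 s = 3.12 hours.

3.12 hours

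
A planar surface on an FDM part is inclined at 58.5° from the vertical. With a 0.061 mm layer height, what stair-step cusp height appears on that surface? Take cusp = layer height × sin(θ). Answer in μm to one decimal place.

52.0 μm

sin(58.5°) = 0.8526, so cusp = 0.061 × 0.8526 = 0.052009 mm → 52.0 μm.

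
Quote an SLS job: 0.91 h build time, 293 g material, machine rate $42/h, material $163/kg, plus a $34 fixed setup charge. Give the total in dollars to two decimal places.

Machine-time cost = 42 × 0.91 = $38.22.
Feedstock cost: 163 × 293/1000 → $47.759.
Adding setup: 38.22 + 47.759 + 34 → 119.979 ≈ $119.98.

$119.98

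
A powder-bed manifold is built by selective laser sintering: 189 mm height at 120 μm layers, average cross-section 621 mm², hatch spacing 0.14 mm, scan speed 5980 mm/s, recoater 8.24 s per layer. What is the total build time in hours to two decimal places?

Layer count = ceil(189 / 0.12) = 1575.
Scan path per layer = 621 / 0.14, so 4435.7 mm.
Laser time per layer: 4435.7 / 5980 → 0.7418 s.
Layer cycle: 0.7418 + 8.24 → 8.9818 s.
1575 layers × 8.9818 s/layer = 14146.335 s, i.e. 3.93 hours.

3.93 hours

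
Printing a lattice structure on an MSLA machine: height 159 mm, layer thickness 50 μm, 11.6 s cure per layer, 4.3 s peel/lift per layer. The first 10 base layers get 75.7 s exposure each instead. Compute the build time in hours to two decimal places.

Layers = ⌈159/0.05⌉ = 3180.
Base layers = 10 × (75.7 + 4.3), so 800 s.
Normal layers = 3170 × (11.6 + 4.3) = 50403 s.
Total = 800 + 50403 = 51203 s = 14.22 hours.

14.22 hours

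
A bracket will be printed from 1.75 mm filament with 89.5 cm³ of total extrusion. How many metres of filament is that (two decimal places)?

37.21 m

Cross-section of 1.75 mm filament: π·(1.75/2)² = 2.4053 mm².
Length = 89.5 cm³ / 2.4053 mm² = 89500 / 2.4053 = 37209.5 mm = 37.21 m.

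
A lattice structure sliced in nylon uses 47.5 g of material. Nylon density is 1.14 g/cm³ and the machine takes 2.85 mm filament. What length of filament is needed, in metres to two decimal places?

Extruded volume: 47.5/1.14 = 41.6667 cm³ (41666.7 mm³).
Filament cross-section = π × (2.85/2)² = 6.3794 mm².
Length = 41666.7 / 6.3794 = 6531.44 mm = 6.53 m.

6.53 m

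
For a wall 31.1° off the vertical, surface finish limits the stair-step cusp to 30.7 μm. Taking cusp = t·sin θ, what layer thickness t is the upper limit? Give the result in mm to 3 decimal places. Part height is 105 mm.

Layer height = cusp / sin(31.1°) = 0.0307 / 0.5165 = 0.059 mm.

0.059 mm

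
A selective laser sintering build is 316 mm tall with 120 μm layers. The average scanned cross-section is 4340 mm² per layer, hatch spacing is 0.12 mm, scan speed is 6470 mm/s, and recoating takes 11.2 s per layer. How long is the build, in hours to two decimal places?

12.28 hours

Layers = ⌈316/0.12⌉ = 2634.
Hatch length per layer = 4340 / 0.12 = 36166.7 mm.
Laser time per layer = 36166.7 / 6470 = 5.5899 s.
Layer cycle = 5.5899 + 11.2, so 16.7899 s.
2634 layers × 16.7899 s/layer = 44224.5966 s, i.e. 12.28 hours.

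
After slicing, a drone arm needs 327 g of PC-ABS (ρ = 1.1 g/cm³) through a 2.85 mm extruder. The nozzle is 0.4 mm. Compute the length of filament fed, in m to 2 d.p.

46.60 m

Volume = 327 g / 1.1 g·cm⁻³ = 297.2727 cm³ = 297272.7 mm³.
Cross-section of 2.85 mm filament: π·(2.85/2)² = 6.3794 mm².
Length = 297272.7 / 6.3794 = 46598.85 mm = 46.60 m.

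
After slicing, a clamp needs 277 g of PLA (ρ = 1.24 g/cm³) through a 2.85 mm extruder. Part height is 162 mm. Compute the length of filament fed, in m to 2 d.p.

35.02 m

Extruded volume: 277/1.24 = 223.3871 cm³ (223387.1 mm³).
Filament cross-section = π × (2.85/2)² = 6.3794 mm².
L = V/A = 223387.1/6.3794 = 35016.95 mm → 35.02 m.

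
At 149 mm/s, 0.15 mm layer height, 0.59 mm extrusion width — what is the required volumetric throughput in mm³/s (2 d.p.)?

13.19

Bead cross-section: 0.15 × 0.59 → 0.0885 mm².
Q = v·A = 149 × 0.0885 = 13.19 mm³/s.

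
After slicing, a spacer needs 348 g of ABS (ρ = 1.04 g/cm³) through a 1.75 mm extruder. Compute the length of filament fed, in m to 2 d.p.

Extruded volume: 348/1.04 = 334.6154 cm³ (334615.4 mm³).
Cross-section of 1.75 mm filament: π·(1.75/2)² = 2.4053 mm².
Length = 334615.4 / 2.4053 = 139115.87 mm = 139.12 m.

139.12 m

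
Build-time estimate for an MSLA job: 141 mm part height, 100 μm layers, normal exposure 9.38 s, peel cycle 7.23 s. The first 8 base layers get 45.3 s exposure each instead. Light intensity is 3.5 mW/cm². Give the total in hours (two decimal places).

6.59 hours

Layer count = ceil(141 / 0.1) = 1410.
Base layers = 8 × (45.3 + 7.23), so 420.24 s.
Regular layers = 1402 × (9.38 + 7.23) = 23287.22 s.
Total = 420.24 + 23287.22 = 23707.46 s = 6.59 hours.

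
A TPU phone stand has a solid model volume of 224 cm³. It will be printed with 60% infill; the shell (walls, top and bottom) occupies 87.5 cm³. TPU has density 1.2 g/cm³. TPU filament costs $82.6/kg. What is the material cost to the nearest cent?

Infill region: 224 − 87.5 → 136.5 cm³.
Infill deposited = 0.60 × 136.5 = 81.9 cm³.
Total extruded: 87.5 + 81.9 → 169.4 cm³.
Mass: 169.4 × 1.2 → 203.28 g.
At $82.6/kg: 203.28/1000 × 82.6 = $16.79.

$16.79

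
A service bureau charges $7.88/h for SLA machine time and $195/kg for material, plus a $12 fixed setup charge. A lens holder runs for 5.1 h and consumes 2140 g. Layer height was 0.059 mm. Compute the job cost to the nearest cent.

Machine-time cost: 7.88 × 5.1 → $40.188.
Feedstock cost = 195 × 2140/1000 = $417.30.
Total = 40.188 + 417.30 + 12 = 469.488 ≈ $469.49.

$469.49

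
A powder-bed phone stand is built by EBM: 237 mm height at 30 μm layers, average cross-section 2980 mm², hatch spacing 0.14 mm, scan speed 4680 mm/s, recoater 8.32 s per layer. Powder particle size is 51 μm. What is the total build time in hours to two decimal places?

28.24 hours

Layers = ⌈237/0.03⌉ = 7900.
Hatch length per layer = 2980 / 0.14 = 21285.7 mm.
Scan time per layer = 21285.7 / 4680, so 4.5482 s.
Per-layer time: 4.5482 + 8.32 → 12.8682 s.
Build time = 7900 × 12.8682 = 101658.78 s = 28.24 hours.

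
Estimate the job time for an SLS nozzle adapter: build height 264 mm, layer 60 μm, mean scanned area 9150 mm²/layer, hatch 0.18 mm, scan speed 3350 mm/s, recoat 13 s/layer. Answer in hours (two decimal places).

Layers = ⌈264/0.06⌉ = 4400.
Per-layer scan distance = 9150 / 0.18, so 50833.3 mm.
Scan time per layer: 50833.3 / 3350 → 15.1741 s.
Layer cycle: 15.1741 + 13 → 28.1741 s.
4400 layers × 28.1741 s/layer = 123966.04 s, i.e. 34.44 hours.

34.44 hours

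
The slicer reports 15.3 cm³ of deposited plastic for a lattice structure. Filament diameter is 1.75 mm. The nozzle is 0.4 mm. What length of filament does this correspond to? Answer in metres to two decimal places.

6.36 m

Cross-section of 1.75 mm filament: π·(1.75/2)² = 2.4053 mm².
L = 15300 mm³ / 2.4053 mm² = 6360.95 mm, i.e. 6.36 m.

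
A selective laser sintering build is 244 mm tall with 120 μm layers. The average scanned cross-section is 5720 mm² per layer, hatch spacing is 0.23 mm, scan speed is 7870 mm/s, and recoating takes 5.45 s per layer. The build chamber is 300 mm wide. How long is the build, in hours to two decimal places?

4.86 hours

Layers = ⌈244/0.12⌉ = 2034.
Scan path per layer: 5720 / 0.23 → 24869.6 mm.
Scan time per layer = 24869.6 / 7870 = 3.1601 s.
Time per layer = 3.1601 + 5.45, so 8.6101 s.
Build time = 2034 × 8.6101 = 17512.9434 s = 4.86 hours.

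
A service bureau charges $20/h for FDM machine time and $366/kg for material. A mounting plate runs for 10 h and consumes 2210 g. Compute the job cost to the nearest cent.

Time charge: 20 × 10 → $200.00.
Material cost: 366 × 2210/1000 → $808.86.
Total = 200.00 + 808.86 = $1008.86.

$1008.86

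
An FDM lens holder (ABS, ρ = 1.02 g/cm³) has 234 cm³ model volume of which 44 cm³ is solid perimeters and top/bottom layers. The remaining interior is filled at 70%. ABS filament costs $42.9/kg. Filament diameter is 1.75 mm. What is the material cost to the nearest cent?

$7.75

Infill region: 234 − 44 → 190 cm³.
Infill deposited: 0.70 × 190 → 133 cm³.
Total printed volume = 44 + 133, so 177 cm³.
Mass: 177 × 1.02 → 180.54 g.
Cost = 180.54 g / 1000 × $42.9/kg = $7.75.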